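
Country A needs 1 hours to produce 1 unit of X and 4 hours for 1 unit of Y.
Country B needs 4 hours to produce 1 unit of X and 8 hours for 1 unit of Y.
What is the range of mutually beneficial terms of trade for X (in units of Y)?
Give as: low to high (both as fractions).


Opportunity cost of X for Country A = hours_X / hours_Y = 1/4 = 1/4 units of Y
Opportunity cost of X for Country B = hours_X / hours_Y = 4/8 = 1/2 units of Y
Terms of trade must be between the two opportunity costs.
Range: 1/4 to 1/2

1/4 to 1/2


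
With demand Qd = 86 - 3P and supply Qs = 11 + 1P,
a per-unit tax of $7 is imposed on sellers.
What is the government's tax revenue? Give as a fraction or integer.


With tax on sellers, new supply: Qs' = 11 + 1(P - 7)
= 4 + 1P
New equilibrium quantity:
Q_new = 49/2
Tax revenue = tax * Q_new = 7 * 49/2 = 343/2

343/2


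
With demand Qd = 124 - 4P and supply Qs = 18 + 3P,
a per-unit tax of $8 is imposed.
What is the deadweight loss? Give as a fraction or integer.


Pre-tax equilibrium quantity: Q* = 444/7
Post-tax equilibrium quantity: Q_tax = 348/7
Reduction in quantity: Q* - Q_tax = 96/7
DWL = (1/2) * tax * (Q* - Q_tax)
DWL = (1/2) * 8 * 96/7 = 384/7

384/7


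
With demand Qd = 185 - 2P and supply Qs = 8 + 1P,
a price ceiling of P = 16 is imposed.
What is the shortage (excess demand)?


At P = 16:
Qd = 185 - 2*16 = 153
Qs = 8 + 1*16 = 24
Shortage = Qd - Qs = 153 - 24 = 129

129


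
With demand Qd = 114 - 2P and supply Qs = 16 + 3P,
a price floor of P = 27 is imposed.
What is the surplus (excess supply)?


At P = 27:
Qd = 114 - 2*27 = 60
Qs = 16 + 3*27 = 97
Surplus = Qs - Qd = 97 - 60 = 37

37


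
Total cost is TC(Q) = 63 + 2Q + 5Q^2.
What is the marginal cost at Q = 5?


MC = dTC/dQ = 2 + 2*5*Q
At Q = 5:
MC = 2 + 10*5
MC = 2 + 50 = 52

52


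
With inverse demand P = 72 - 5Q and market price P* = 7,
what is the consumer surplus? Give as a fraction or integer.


Maximum willingness to pay (at Q=0): P_max = 72
Quantity demanded at P* = 7:
Q* = (72 - 7)/5 = 13
CS = (1/2) * Q* * (P_max - P*)
CS = (1/2) * 13 * (72 - 7)
CS = (1/2) * 13 * 65 = 845/2

845/2


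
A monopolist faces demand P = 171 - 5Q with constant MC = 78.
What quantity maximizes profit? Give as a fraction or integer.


TR = P*Q = (171 - 5Q)Q = 171Q - 5Q^2
MR = dTR/dQ = 171 - 10Q
Set MR = MC:
171 - 10Q = 78
93 = 10Q
Q* = 93/10 = 93/10

93/10


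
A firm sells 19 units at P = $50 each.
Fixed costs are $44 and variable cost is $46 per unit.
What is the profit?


Total Revenue = P * Q = 50 * 19 = $950
Total Cost = FC + VC*Q = 44 + 46*19 = $918
Profit = TR - TC = 950 - 918 = $32

$32


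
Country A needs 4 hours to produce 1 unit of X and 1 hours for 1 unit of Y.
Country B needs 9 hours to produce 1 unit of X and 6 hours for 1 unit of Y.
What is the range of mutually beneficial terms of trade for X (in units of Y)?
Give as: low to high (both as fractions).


Opportunity cost of X for Country A = hours_X / hours_Y = 4/1 = 4 units of Y
Opportunity cost of X for Country B = hours_X / hours_Y = 9/6 = 3/2 units of Y
Terms of trade must be between the two opportunity costs.
Range: 3/2 to 4

3/2 to 4


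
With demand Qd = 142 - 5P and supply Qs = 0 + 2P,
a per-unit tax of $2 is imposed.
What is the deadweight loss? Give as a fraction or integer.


Pre-tax equilibrium quantity: Q* = 284/7
Post-tax equilibrium quantity: Q_tax = 264/7
Reduction in quantity: Q* - Q_tax = 20/7
DWL = (1/2) * tax * (Q* - Q_tax)
DWL = (1/2) * 2 * 20/7 = 20/7

20/7


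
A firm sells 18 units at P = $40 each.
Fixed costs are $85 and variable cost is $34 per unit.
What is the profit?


Total Revenue = P * Q = 40 * 18 = $720
Total Cost = FC + VC*Q = 85 + 34*18 = $697
Profit = TR - TC = 720 - 697 = $23

$23


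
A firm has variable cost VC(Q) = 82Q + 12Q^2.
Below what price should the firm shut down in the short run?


AVC(Q) = VC(Q)/Q = 82 + 12Q
AVC is increasing in Q, so minimum AVC is at Q -> 0+.
Min AVC = 82
The firm should shut down if P < 82.

82


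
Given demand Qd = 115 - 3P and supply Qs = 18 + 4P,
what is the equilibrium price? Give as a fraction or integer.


At equilibrium, Qd = Qs.
115 - 3P = 18 + 4P
115 - 18 = 3P + 4P
97 = 7P
P* = 97/7 = 97/7

97/7


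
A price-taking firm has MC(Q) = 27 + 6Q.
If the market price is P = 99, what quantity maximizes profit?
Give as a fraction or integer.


In perfect competition, profit is maximized where P = MC.
99 = 27 + 6Q
72 = 6Q
Q* = 72/6 = 12

12


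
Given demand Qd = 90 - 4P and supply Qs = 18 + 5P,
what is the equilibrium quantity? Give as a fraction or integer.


First find equilibrium price:
90 - 4P = 18 + 5P
P* = 72/9 = 8
Then substitute into demand:
Q* = 90 - 4 * 8 = 58

58


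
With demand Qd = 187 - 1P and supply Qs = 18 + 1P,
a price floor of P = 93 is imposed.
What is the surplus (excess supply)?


At P = 93:
Qd = 187 - 1*93 = 94
Qs = 18 + 1*93 = 111
Surplus = Qs - Qd = 111 - 94 = 17

17


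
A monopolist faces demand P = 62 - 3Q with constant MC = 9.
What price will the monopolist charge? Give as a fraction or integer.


MR = 62 - 6Q
Set MR = MC: 62 - 6Q = 9
Q* = 53/6
Substitute into demand:
P* = 62 - 3*53/6 = 71/2

71/2


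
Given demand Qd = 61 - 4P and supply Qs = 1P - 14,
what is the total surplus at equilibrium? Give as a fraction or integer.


Find equilibrium: 61 - 4P = 1P - 14
61 + 14 = 5P
P* = 75/5 = 15
Q* = 1*15 - 14 = 1
Inverse demand: P = 61/4 - Q/4, so P_max = 61/4
Inverse supply: P = 14 + Q/1, so P_min = 14
CS = (1/2) * 1 * (61/4 - 15) = 1/8
PS = (1/2) * 1 * (15 - 14) = 1/2
TS = CS + PS = 1/8 + 1/2 = 5/8

5/8


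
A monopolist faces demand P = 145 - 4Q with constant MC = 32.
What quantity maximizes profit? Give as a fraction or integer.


TR = P*Q = (145 - 4Q)Q = 145Q - 4Q^2
MR = dTR/dQ = 145 - 8Q
Set MR = MC:
145 - 8Q = 32
113 = 8Q
Q* = 113/8 = 113/8

113/8


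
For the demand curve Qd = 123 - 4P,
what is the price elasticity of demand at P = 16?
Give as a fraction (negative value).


dQ/dP = -4
At P = 16: Q = 123 - 4*16 = 59
E = (dQ/dP)(P/Q) = (-4)(16/59) = -64/59

-64/59


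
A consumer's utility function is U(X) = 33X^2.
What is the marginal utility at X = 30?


MU = dU/dX = 33*2*X^(2-1)
MU = 66*X^1
At X = 30:
MU = 66 * 30^1
MU = 66 * 30 = 1980

1980


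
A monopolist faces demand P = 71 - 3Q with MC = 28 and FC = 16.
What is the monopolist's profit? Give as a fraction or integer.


MR = MC: 71 - 6Q = 28
Q* = 43/6
P* = 71 - 3*43/6 = 99/2
Profit = (P* - MC)*Q* - FC
= (99/2 - 28)*43/6 - 16
= 43/2*43/6 - 16
= 1849/12 - 16 = 1657/12

1657/12


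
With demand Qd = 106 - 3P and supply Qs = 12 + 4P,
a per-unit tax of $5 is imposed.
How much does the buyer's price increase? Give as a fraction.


With a per-unit tax, the buyer's price increase depends on relative slopes.
Supply slope: d = 4, Demand slope: b = 3
Buyer's price increase = d * tax / (b + d)
= 4 * 5 / (3 + 4)
= 20 / 7 = 20/7

20/7


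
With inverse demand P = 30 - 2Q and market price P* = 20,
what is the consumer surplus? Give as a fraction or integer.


Maximum willingness to pay (at Q=0): P_max = 30
Quantity demanded at P* = 20:
Q* = (30 - 20)/2 = 5
CS = (1/2) * Q* * (P_max - P*)
CS = (1/2) * 5 * (30 - 20)
CS = (1/2) * 5 * 10 = 25

25


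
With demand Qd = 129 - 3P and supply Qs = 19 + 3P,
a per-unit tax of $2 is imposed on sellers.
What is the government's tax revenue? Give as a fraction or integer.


With tax on sellers, new supply: Qs' = 19 + 3(P - 2)
= 13 + 3P
New equilibrium quantity:
Q_new = 71
Tax revenue = tax * Q_new = 2 * 71 = 142

142


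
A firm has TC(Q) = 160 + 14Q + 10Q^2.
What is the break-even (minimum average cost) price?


AC(Q) = 160/Q + 14 + 10Q
To minimize: dAC/dQ = -160/Q^2 + 10 = 0
Q^2 = 160/10 = 16
Q* = 4
Min AC = 160/4 + 14 + 10*4
Min AC = 40 + 14 + 40 = 94

94


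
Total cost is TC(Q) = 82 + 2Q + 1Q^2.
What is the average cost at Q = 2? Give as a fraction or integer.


TC(2) = 82 + 2*2 + 1*2^2
TC(2) = 82 + 4 + 4 = 90
AC = TC/Q = 90/2 = 45

45


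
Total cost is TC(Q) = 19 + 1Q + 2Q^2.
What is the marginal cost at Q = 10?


MC = dTC/dQ = 1 + 2*2*Q
At Q = 10:
MC = 1 + 4*10
MC = 1 + 40 = 41

41


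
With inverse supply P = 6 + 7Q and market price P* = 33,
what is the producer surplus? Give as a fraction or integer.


Minimum supply price (at Q=0): P_min = 6
Quantity supplied at P* = 33:
Q* = (33 - 6)/7 = 27/7
PS = (1/2) * Q* * (P* - P_min)
PS = (1/2) * 27/7 * (33 - 6)
PS = (1/2) * 27/7 * 27 = 729/14

729/14


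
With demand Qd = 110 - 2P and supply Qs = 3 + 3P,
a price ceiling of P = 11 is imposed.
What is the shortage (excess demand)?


At P = 11:
Qd = 110 - 2*11 = 88
Qs = 3 + 3*11 = 36
Shortage = Qd - Qs = 88 - 36 = 52

52


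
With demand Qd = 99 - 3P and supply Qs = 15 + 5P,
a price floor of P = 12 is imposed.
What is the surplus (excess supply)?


At P = 12:
Qd = 99 - 3*12 = 63
Qs = 15 + 5*12 = 75
Surplus = Qs - Qd = 75 - 63 = 12

12


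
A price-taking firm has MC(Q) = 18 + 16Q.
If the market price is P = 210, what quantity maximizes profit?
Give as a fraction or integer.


In perfect competition, profit is maximized where P = MC.
210 = 18 + 16Q
192 = 16Q
Q* = 192/16 = 12

12


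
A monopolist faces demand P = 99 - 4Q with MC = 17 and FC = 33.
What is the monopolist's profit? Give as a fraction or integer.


MR = MC: 99 - 8Q = 17
Q* = 41/4
P* = 99 - 4*41/4 = 58
Profit = (P* - MC)*Q* - FC
= (58 - 17)*41/4 - 33
= 41*41/4 - 33
= 1681/4 - 33 = 1549/4

1549/4


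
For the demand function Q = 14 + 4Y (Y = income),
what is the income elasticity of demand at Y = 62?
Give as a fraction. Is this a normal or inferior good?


dQ/dY = 4
At Y = 62: Q = 14 + 4*62 = 262
Ey = (dQ/dY)(Y/Q) = 4 * 62 / 262 = 124/131
Since Ey > 0, this is a normal good.

124/131 (normal good)


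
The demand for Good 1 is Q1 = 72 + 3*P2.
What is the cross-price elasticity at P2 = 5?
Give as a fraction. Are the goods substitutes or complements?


dQ1/dP2 = 3
At P2 = 5: Q1 = 72 + 3*5 = 87
Exy = (dQ1/dP2)(P2/Q1) = 3 * 5 / 87 = 5/29
Since Exy > 0, the goods are substitutes.

5/29 (substitutes)


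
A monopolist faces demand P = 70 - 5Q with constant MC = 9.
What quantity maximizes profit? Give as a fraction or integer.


TR = P*Q = (70 - 5Q)Q = 70Q - 5Q^2
MR = dTR/dQ = 70 - 10Q
Set MR = MC:
70 - 10Q = 9
61 = 10Q
Q* = 61/10 = 61/10

61/10


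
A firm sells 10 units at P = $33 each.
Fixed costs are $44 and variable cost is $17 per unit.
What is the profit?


Total Revenue = P * Q = 33 * 10 = $330
Total Cost = FC + VC*Q = 44 + 17*10 = $214
Profit = TR - TC = 330 - 214 = $116

$116


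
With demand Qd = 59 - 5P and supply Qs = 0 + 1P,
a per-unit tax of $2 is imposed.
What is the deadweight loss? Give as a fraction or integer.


Pre-tax equilibrium quantity: Q* = 59/6
Post-tax equilibrium quantity: Q_tax = 49/6
Reduction in quantity: Q* - Q_tax = 5/3
DWL = (1/2) * tax * (Q* - Q_tax)
DWL = (1/2) * 2 * 5/3 = 5/3

5/3


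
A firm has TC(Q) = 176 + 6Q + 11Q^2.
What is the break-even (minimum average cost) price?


AC(Q) = 176/Q + 6 + 11Q
To minimize: dAC/dQ = -176/Q^2 + 11 = 0
Q^2 = 176/11 = 16
Q* = 4
Min AC = 176/4 + 6 + 11*4
Min AC = 44 + 6 + 44 = 94

94


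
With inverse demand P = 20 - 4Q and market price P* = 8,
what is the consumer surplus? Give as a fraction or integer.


Maximum willingness to pay (at Q=0): P_max = 20
Quantity demanded at P* = 8:
Q* = (20 - 8)/4 = 3
CS = (1/2) * Q* * (P_max - P*)
CS = (1/2) * 3 * (20 - 8)
CS = (1/2) * 3 * 12 = 18

18


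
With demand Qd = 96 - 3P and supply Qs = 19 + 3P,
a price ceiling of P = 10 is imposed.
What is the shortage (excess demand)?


At P = 10:
Qd = 96 - 3*10 = 66
Qs = 19 + 3*10 = 49
Shortage = Qd - Qs = 66 - 49 = 17

17


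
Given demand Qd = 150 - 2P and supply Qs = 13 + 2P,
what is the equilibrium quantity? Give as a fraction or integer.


First find equilibrium price:
150 - 2P = 13 + 2P
P* = 137/4 = 137/4
Then substitute into demand:
Q* = 150 - 2 * 137/4 = 163/2

163/2


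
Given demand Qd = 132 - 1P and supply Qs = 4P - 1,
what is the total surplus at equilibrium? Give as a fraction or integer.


Find equilibrium: 132 - 1P = 4P - 1
132 + 1 = 5P
P* = 133/5 = 133/5
Q* = 4*133/5 - 1 = 527/5
Inverse demand: P = 132 - Q/1, so P_max = 132
Inverse supply: P = 1/4 + Q/4, so P_min = 1/4
CS = (1/2) * 527/5 * (132 - 133/5) = 277729/50
PS = (1/2) * 527/5 * (133/5 - 1/4) = 277729/200
TS = CS + PS = 277729/50 + 277729/200 = 277729/40

277729/40


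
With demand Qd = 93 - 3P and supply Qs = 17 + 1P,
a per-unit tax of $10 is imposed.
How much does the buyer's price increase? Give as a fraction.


With a per-unit tax, the buyer's price increase depends on relative slopes.
Supply slope: d = 1, Demand slope: b = 3
Buyer's price increase = d * tax / (b + d)
= 1 * 10 / (3 + 1)
= 10 / 4 = 5/2

5/2


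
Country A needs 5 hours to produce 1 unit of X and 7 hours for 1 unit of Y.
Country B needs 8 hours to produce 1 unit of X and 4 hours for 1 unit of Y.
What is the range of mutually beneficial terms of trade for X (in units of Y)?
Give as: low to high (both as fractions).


Opportunity cost of X for Country A = hours_X / hours_Y = 5/7 = 5/7 units of Y
Opportunity cost of X for Country B = hours_X / hours_Y = 8/4 = 2 units of Y
Terms of trade must be between the two opportunity costs.
Range: 5/7 to 2

5/7 to 2


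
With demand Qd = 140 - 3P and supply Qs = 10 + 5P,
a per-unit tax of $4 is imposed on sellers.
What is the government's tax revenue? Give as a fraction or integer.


With tax on sellers, new supply: Qs' = 10 + 5(P - 4)
= 5P - 10
New equilibrium quantity:
Q_new = 335/4
Tax revenue = tax * Q_new = 4 * 335/4 = 335

335


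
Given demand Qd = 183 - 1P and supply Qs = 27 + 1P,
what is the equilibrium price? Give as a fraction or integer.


At equilibrium, Qd = Qs.
183 - 1P = 27 + 1P
183 - 27 = 1P + 1P
156 = 2P
P* = 156/2 = 78

78


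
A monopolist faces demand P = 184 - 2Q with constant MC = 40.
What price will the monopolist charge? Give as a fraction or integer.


MR = 184 - 4Q
Set MR = MC: 184 - 4Q = 40
Q* = 36
Substitute into demand:
P* = 184 - 2*36 = 112

112


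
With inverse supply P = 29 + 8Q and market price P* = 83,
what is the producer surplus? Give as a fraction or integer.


Minimum supply price (at Q=0): P_min = 29
Quantity supplied at P* = 83:
Q* = (83 - 29)/8 = 27/4
PS = (1/2) * Q* * (P* - P_min)
PS = (1/2) * 27/4 * (83 - 29)
PS = (1/2) * 27/4 * 54 = 729/4

729/4


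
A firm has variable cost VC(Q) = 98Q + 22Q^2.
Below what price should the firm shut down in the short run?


AVC(Q) = VC(Q)/Q = 98 + 22Q
AVC is increasing in Q, so minimum AVC is at Q -> 0+.
Min AVC = 98
The firm should shut down if P < 98.

98


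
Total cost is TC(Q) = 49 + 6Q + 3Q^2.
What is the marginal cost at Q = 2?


MC = dTC/dQ = 6 + 2*3*Q
At Q = 2:
MC = 6 + 6*2
MC = 6 + 12 = 18

18


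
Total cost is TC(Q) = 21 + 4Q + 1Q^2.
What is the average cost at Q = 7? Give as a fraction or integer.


TC(7) = 21 + 4*7 + 1*7^2
TC(7) = 21 + 28 + 49 = 98
AC = TC/Q = 98/7 = 14

14


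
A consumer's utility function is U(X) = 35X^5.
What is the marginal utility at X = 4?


MU = dU/dX = 35*5*X^(5-1)
MU = 175*X^4
At X = 4:
MU = 175 * 4^4
MU = 175 * 256 = 44800

44800


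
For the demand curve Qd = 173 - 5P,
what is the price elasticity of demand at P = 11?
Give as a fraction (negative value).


dQ/dP = -5
At P = 11: Q = 173 - 5*11 = 118
E = (dQ/dP)(P/Q) = (-5)(11/118) = -55/118

-55/118


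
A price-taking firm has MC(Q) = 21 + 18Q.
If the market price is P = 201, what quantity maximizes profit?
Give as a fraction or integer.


In perfect competition, profit is maximized where P = MC.
201 = 21 + 18Q
180 = 18Q
Q* = 180/18 = 10

10


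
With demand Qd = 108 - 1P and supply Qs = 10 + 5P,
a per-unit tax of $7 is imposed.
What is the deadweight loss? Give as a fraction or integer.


Pre-tax equilibrium quantity: Q* = 275/3
Post-tax equilibrium quantity: Q_tax = 515/6
Reduction in quantity: Q* - Q_tax = 35/6
DWL = (1/2) * tax * (Q* - Q_tax)
DWL = (1/2) * 7 * 35/6 = 245/12

245/12


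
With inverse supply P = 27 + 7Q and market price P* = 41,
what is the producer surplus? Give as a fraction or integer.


Minimum supply price (at Q=0): P_min = 27
Quantity supplied at P* = 41:
Q* = (41 - 27)/7 = 2
PS = (1/2) * Q* * (P* - P_min)
PS = (1/2) * 2 * (41 - 27)
PS = (1/2) * 2 * 14 = 14

14


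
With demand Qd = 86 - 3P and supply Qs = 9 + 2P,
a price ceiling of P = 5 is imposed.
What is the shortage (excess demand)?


At P = 5:
Qd = 86 - 3*5 = 71
Qs = 9 + 2*5 = 19
Shortage = Qd - Qs = 71 - 19 = 52

52


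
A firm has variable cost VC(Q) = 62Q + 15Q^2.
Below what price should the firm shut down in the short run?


AVC(Q) = VC(Q)/Q = 62 + 15Q
AVC is increasing in Q, so minimum AVC is at Q -> 0+.
Min AVC = 62
The firm should shut down if P < 62.

62


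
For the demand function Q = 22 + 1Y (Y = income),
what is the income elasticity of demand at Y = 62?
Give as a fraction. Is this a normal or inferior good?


dQ/dY = 1
At Y = 62: Q = 22 + 1*62 = 84
Ey = (dQ/dY)(Y/Q) = 1 * 62 / 84 = 31/42
Since Ey > 0, this is a normal good.

31/42 (normal good)


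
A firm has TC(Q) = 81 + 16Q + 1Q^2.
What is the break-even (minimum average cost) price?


AC(Q) = 81/Q + 16 + 1Q
To minimize: dAC/dQ = -81/Q^2 + 1 = 0
Q^2 = 81/1 = 81
Q* = 9
Min AC = 81/9 + 16 + 1*9
Min AC = 9 + 16 + 9 = 34

34


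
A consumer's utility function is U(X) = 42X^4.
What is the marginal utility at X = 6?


MU = dU/dX = 42*4*X^(4-1)
MU = 168*X^3
At X = 6:
MU = 168 * 6^3
MU = 168 * 216 = 36288

36288


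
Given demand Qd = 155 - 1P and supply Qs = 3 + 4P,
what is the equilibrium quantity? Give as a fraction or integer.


First find equilibrium price:
155 - 1P = 3 + 4P
P* = 152/5 = 152/5
Then substitute into demand:
Q* = 155 - 1 * 152/5 = 623/5

623/5


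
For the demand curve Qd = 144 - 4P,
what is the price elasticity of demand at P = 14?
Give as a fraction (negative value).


dQ/dP = -4
At P = 14: Q = 144 - 4*14 = 88
E = (dQ/dP)(P/Q) = (-4)(14/88) = -7/11

-7/11


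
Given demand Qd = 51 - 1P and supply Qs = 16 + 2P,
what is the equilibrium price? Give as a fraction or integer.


At equilibrium, Qd = Qs.
51 - 1P = 16 + 2P
51 - 16 = 1P + 2P
35 = 3P
P* = 35/3 = 35/3

35/3


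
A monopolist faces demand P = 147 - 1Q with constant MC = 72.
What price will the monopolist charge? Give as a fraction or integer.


MR = 147 - 2Q
Set MR = MC: 147 - 2Q = 72
Q* = 75/2
Substitute into demand:
P* = 147 - 1*75/2 = 219/2

219/2


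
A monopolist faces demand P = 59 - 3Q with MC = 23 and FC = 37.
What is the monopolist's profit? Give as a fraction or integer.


MR = MC: 59 - 6Q = 23
Q* = 6
P* = 59 - 3*6 = 41
Profit = (P* - MC)*Q* - FC
= (41 - 23)*6 - 37
= 18*6 - 37
= 108 - 37 = 71

71


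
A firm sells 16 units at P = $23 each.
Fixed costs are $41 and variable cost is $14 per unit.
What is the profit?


Total Revenue = P * Q = 23 * 16 = $368
Total Cost = FC + VC*Q = 41 + 14*16 = $265
Profit = TR - TC = 368 - 265 = $103

$103


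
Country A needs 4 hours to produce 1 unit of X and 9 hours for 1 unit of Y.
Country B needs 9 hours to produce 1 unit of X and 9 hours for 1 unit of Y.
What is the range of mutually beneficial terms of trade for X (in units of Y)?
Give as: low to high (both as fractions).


Opportunity cost of X for Country A = hours_X / hours_Y = 4/9 = 4/9 units of Y
Opportunity cost of X for Country B = hours_X / hours_Y = 9/9 = 1 units of Y
Terms of trade must be between the two opportunity costs.
Range: 4/9 to 1

4/9 to 1


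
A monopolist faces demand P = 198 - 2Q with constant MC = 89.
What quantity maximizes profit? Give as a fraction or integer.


TR = P*Q = (198 - 2Q)Q = 198Q - 2Q^2
MR = dTR/dQ = 198 - 4Q
Set MR = MC:
198 - 4Q = 89
109 = 4Q
Q* = 109/4 = 109/4

109/4


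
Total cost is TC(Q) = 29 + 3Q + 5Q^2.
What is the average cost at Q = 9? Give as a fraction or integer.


TC(9) = 29 + 3*9 + 5*9^2
TC(9) = 29 + 27 + 405 = 461
AC = TC/Q = 461/9 = 461/9

461/9


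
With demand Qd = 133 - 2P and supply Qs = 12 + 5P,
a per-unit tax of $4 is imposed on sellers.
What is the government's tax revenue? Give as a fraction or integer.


With tax on sellers, new supply: Qs' = 12 + 5(P - 4)
= 5P - 8
New equilibrium quantity:
Q_new = 649/7
Tax revenue = tax * Q_new = 4 * 649/7 = 2596/7

2596/7


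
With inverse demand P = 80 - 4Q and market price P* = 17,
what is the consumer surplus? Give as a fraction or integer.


Maximum willingness to pay (at Q=0): P_max = 80
Quantity demanded at P* = 17:
Q* = (80 - 17)/4 = 63/4
CS = (1/2) * Q* * (P_max - P*)
CS = (1/2) * 63/4 * (80 - 17)
CS = (1/2) * 63/4 * 63 = 3969/8

3969/8


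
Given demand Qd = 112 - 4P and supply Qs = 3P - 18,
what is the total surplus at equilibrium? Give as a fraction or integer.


Find equilibrium: 112 - 4P = 3P - 18
112 + 18 = 7P
P* = 130/7 = 130/7
Q* = 3*130/7 - 18 = 264/7
Inverse demand: P = 28 - Q/4, so P_max = 28
Inverse supply: P = 6 + Q/3, so P_min = 6
CS = (1/2) * 264/7 * (28 - 130/7) = 8712/49
PS = (1/2) * 264/7 * (130/7 - 6) = 11616/49
TS = CS + PS = 8712/49 + 11616/49 = 2904/7

2904/7


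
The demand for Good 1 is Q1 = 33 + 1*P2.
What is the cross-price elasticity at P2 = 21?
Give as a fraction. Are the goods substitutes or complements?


dQ1/dP2 = 1
At P2 = 21: Q1 = 33 + 1*21 = 54
Exy = (dQ1/dP2)(P2/Q1) = 1 * 21 / 54 = 7/18
Since Exy > 0, the goods are substitutes.

7/18 (substitutes)


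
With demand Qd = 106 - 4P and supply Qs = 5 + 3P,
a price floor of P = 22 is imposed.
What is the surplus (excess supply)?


At P = 22:
Qd = 106 - 4*22 = 18
Qs = 5 + 3*22 = 71
Surplus = Qs - Qd = 71 - 18 = 53

53


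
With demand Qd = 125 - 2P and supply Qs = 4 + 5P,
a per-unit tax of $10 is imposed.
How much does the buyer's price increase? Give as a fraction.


With a per-unit tax, the buyer's price increase depends on relative slopes.
Supply slope: d = 5, Demand slope: b = 2
Buyer's price increase = d * tax / (b + d)
= 5 * 10 / (2 + 5)
= 50 / 7 = 50/7

50/7


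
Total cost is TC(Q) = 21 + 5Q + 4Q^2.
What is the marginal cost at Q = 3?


MC = dTC/dQ = 5 + 2*4*Q
At Q = 3:
MC = 5 + 8*3
MC = 5 + 24 = 29

29


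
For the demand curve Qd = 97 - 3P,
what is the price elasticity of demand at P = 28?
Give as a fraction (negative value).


dQ/dP = -3
At P = 28: Q = 97 - 3*28 = 13
E = (dQ/dP)(P/Q) = (-3)(28/13) = -84/13

-84/13


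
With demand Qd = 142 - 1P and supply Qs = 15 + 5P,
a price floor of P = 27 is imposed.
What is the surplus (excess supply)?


At P = 27:
Qd = 142 - 1*27 = 115
Qs = 15 + 5*27 = 150
Surplus = Qs - Qd = 150 - 115 = 35

35


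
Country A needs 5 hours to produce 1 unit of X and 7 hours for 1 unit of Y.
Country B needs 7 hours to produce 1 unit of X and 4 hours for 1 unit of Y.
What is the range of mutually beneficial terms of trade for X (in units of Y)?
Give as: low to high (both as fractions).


Opportunity cost of X for Country A = hours_X / hours_Y = 5/7 = 5/7 units of Y
Opportunity cost of X for Country B = hours_X / hours_Y = 7/4 = 7/4 units of Y
Terms of trade must be between the two opportunity costs.
Range: 5/7 to 7/4

5/7 to 7/4


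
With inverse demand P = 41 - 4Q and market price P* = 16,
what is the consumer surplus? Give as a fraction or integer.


Maximum willingness to pay (at Q=0): P_max = 41
Quantity demanded at P* = 16:
Q* = (41 - 16)/4 = 25/4
CS = (1/2) * Q* * (P_max - P*)
CS = (1/2) * 25/4 * (41 - 16)
CS = (1/2) * 25/4 * 25 = 625/8

625/8


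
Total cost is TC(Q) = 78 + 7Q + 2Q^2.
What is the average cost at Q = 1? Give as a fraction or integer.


TC(1) = 78 + 7*1 + 2*1^2
TC(1) = 78 + 7 + 2 = 87
AC = TC/Q = 87/1 = 87

87


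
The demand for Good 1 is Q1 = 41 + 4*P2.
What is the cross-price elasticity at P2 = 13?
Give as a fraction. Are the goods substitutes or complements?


dQ1/dP2 = 4
At P2 = 13: Q1 = 41 + 4*13 = 93
Exy = (dQ1/dP2)(P2/Q1) = 4 * 13 / 93 = 52/93
Since Exy > 0, the goods are substitutes.

52/93 (substitutes)


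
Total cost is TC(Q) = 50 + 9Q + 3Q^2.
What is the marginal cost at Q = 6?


MC = dTC/dQ = 9 + 2*3*Q
At Q = 6:
MC = 9 + 6*6
MC = 9 + 36 = 45

45


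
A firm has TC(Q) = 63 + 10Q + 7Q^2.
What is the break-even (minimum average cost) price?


AC(Q) = 63/Q + 10 + 7Q
To minimize: dAC/dQ = -63/Q^2 + 7 = 0
Q^2 = 63/7 = 9
Q* = 3
Min AC = 63/3 + 10 + 7*3
Min AC = 21 + 10 + 21 = 52

52


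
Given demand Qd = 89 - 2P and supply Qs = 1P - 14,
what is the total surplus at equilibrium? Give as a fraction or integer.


Find equilibrium: 89 - 2P = 1P - 14
89 + 14 = 3P
P* = 103/3 = 103/3
Q* = 1*103/3 - 14 = 61/3
Inverse demand: P = 89/2 - Q/2, so P_max = 89/2
Inverse supply: P = 14 + Q/1, so P_min = 14
CS = (1/2) * 61/3 * (89/2 - 103/3) = 3721/36
PS = (1/2) * 61/3 * (103/3 - 14) = 3721/18
TS = CS + PS = 3721/36 + 3721/18 = 3721/12

3721/12


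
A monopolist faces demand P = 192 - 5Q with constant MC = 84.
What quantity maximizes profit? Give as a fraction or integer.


TR = P*Q = (192 - 5Q)Q = 192Q - 5Q^2
MR = dTR/dQ = 192 - 10Q
Set MR = MC:
192 - 10Q = 84
108 = 10Q
Q* = 108/10 = 54/5

54/5


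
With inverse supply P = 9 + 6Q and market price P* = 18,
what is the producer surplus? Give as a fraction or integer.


Minimum supply price (at Q=0): P_min = 9
Quantity supplied at P* = 18:
Q* = (18 - 9)/6 = 3/2
PS = (1/2) * Q* * (P* - P_min)
PS = (1/2) * 3/2 * (18 - 9)
PS = (1/2) * 3/2 * 9 = 27/4

27/4


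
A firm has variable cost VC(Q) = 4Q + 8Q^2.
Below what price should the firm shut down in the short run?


AVC(Q) = VC(Q)/Q = 4 + 8Q
AVC is increasing in Q, so minimum AVC is at Q -> 0+.
Min AVC = 4
The firm should shut down if P < 4.

4


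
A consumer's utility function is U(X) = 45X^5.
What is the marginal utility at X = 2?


MU = dU/dX = 45*5*X^(5-1)
MU = 225*X^4
At X = 2:
MU = 225 * 2^4
MU = 225 * 16 = 3600

3600


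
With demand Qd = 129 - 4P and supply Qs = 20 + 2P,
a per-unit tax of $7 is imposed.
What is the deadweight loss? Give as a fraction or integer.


Pre-tax equilibrium quantity: Q* = 169/3
Post-tax equilibrium quantity: Q_tax = 47
Reduction in quantity: Q* - Q_tax = 28/3
DWL = (1/2) * tax * (Q* - Q_tax)
DWL = (1/2) * 7 * 28/3 = 98/3

98/3


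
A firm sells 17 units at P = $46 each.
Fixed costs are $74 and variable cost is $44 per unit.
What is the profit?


Total Revenue = P * Q = 46 * 17 = $782
Total Cost = FC + VC*Q = 74 + 44*17 = $822
Profit = TR - TC = 782 - 822 = $-40

$-40


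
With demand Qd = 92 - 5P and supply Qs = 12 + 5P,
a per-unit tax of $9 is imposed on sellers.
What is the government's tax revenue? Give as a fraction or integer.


With tax on sellers, new supply: Qs' = 12 + 5(P - 9)
= 5P - 33
New equilibrium quantity:
Q_new = 59/2
Tax revenue = tax * Q_new = 9 * 59/2 = 531/2

531/2


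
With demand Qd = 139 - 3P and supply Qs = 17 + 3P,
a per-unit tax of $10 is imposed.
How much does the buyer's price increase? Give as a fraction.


With a per-unit tax, the buyer's price increase depends on relative slopes.
Supply slope: d = 3, Demand slope: b = 3
Buyer's price increase = d * tax / (b + d)
= 3 * 10 / (3 + 3)
= 30 / 6 = 5

5


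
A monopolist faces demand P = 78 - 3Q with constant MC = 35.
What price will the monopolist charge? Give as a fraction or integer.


MR = 78 - 6Q
Set MR = MC: 78 - 6Q = 35
Q* = 43/6
Substitute into demand:
P* = 78 - 3*43/6 = 113/2

113/2


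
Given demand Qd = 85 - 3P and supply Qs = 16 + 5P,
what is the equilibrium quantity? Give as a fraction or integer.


First find equilibrium price:
85 - 3P = 16 + 5P
P* = 69/8 = 69/8
Then substitute into demand:
Q* = 85 - 3 * 69/8 = 473/8

473/8


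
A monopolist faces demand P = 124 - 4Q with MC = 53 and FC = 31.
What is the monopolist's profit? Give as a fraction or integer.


MR = MC: 124 - 8Q = 53
Q* = 71/8
P* = 124 - 4*71/8 = 177/2
Profit = (P* - MC)*Q* - FC
= (177/2 - 53)*71/8 - 31
= 71/2*71/8 - 31
= 5041/16 - 31 = 4545/16

4545/16


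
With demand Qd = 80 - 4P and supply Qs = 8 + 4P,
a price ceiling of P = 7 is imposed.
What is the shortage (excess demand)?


At P = 7:
Qd = 80 - 4*7 = 52
Qs = 8 + 4*7 = 36
Shortage = Qd - Qs = 52 - 36 = 16

16


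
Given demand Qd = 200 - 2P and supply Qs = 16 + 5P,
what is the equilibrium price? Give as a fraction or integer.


At equilibrium, Qd = Qs.
200 - 2P = 16 + 5P
200 - 16 = 2P + 5P
184 = 7P
P* = 184/7 = 184/7

184/7


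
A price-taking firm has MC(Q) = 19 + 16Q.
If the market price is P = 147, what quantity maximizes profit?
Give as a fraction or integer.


In perfect competition, profit is maximized where P = MC.
147 = 19 + 16Q
128 = 16Q
Q* = 128/16 = 8

8


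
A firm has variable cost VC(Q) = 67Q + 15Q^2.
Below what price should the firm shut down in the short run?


AVC(Q) = VC(Q)/Q = 67 + 15Q
AVC is increasing in Q, so minimum AVC is at Q -> 0+.
Min AVC = 67
The firm should shut down if P < 67.

67


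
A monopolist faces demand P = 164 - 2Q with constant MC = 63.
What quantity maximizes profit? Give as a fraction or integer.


TR = P*Q = (164 - 2Q)Q = 164Q - 2Q^2
MR = dTR/dQ = 164 - 4Q
Set MR = MC:
164 - 4Q = 63
101 = 4Q
Q* = 101/4 = 101/4

101/4


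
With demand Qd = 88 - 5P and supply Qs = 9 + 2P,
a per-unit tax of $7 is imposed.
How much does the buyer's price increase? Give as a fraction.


With a per-unit tax, the buyer's price increase depends on relative slopes.
Supply slope: d = 2, Demand slope: b = 5
Buyer's price increase = d * tax / (b + d)
= 2 * 7 / (5 + 2)
= 14 / 7 = 2

2


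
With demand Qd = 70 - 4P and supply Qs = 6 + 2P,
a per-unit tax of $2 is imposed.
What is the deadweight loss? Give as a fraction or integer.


Pre-tax equilibrium quantity: Q* = 82/3
Post-tax equilibrium quantity: Q_tax = 74/3
Reduction in quantity: Q* - Q_tax = 8/3
DWL = (1/2) * tax * (Q* - Q_tax)
DWL = (1/2) * 2 * 8/3 = 8/3

8/3


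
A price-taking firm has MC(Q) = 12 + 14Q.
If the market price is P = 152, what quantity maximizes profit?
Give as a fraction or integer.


In perfect competition, profit is maximized where P = MC.
152 = 12 + 14Q
140 = 14Q
Q* = 140/14 = 10

10


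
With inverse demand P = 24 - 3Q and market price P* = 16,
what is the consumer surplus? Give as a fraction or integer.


Maximum willingness to pay (at Q=0): P_max = 24
Quantity demanded at P* = 16:
Q* = (24 - 16)/3 = 8/3
CS = (1/2) * Q* * (P_max - P*)
CS = (1/2) * 8/3 * (24 - 16)
CS = (1/2) * 8/3 * 8 = 32/3

32/3


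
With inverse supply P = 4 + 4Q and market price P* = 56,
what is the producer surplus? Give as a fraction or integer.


Minimum supply price (at Q=0): P_min = 4
Quantity supplied at P* = 56:
Q* = (56 - 4)/4 = 13
PS = (1/2) * Q* * (P* - P_min)
PS = (1/2) * 13 * (56 - 4)
PS = (1/2) * 13 * 52 = 338

338


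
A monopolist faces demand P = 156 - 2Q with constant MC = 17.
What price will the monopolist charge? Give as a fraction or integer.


MR = 156 - 4Q
Set MR = MC: 156 - 4Q = 17
Q* = 139/4
Substitute into demand:
P* = 156 - 2*139/4 = 173/2

173/2


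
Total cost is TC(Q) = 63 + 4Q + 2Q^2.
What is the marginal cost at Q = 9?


MC = dTC/dQ = 4 + 2*2*Q
At Q = 9:
MC = 4 + 4*9
MC = 4 + 36 = 40

40


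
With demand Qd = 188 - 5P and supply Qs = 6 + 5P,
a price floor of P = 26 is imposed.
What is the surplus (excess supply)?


At P = 26:
Qd = 188 - 5*26 = 58
Qs = 6 + 5*26 = 136
Surplus = Qs - Qd = 136 - 58 = 78

78


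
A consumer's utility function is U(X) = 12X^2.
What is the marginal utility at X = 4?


MU = dU/dX = 12*2*X^(2-1)
MU = 24*X^1
At X = 4:
MU = 24 * 4^1
MU = 24 * 4 = 96

96


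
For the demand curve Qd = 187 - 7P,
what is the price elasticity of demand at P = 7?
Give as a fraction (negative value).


dQ/dP = -7
At P = 7: Q = 187 - 7*7 = 138
E = (dQ/dP)(P/Q) = (-7)(7/138) = -49/138

-49/138


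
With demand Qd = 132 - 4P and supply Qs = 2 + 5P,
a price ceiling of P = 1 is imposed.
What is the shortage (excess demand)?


At P = 1:
Qd = 132 - 4*1 = 128
Qs = 2 + 5*1 = 7
Shortage = Qd - Qs = 128 - 7 = 121

121


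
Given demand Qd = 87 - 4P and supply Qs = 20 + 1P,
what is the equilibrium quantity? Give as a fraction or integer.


First find equilibrium price:
87 - 4P = 20 + 1P
P* = 67/5 = 67/5
Then substitute into demand:
Q* = 87 - 4 * 67/5 = 167/5

167/5


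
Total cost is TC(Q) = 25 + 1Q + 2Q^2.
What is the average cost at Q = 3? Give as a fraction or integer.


TC(3) = 25 + 1*3 + 2*3^2
TC(3) = 25 + 3 + 18 = 46
AC = TC/Q = 46/3 = 46/3

46/3


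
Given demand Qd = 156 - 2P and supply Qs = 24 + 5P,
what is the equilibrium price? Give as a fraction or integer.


At equilibrium, Qd = Qs.
156 - 2P = 24 + 5P
156 - 24 = 2P + 5P
132 = 7P
P* = 132/7 = 132/7

132/7


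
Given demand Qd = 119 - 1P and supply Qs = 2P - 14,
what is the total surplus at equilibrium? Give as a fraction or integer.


Find equilibrium: 119 - 1P = 2P - 14
119 + 14 = 3P
P* = 133/3 = 133/3
Q* = 2*133/3 - 14 = 224/3
Inverse demand: P = 119 - Q/1, so P_max = 119
Inverse supply: P = 7 + Q/2, so P_min = 7
CS = (1/2) * 224/3 * (119 - 133/3) = 25088/9
PS = (1/2) * 224/3 * (133/3 - 7) = 12544/9
TS = CS + PS = 25088/9 + 12544/9 = 12544/3

12544/3


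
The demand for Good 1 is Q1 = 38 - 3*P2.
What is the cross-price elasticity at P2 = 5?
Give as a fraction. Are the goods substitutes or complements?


dQ1/dP2 = -3
At P2 = 5: Q1 = 38 - 3*5 = 23
Exy = (dQ1/dP2)(P2/Q1) = -3 * 5 / 23 = -15/23
Since Exy < 0, the goods are complements.

-15/23 (complements)


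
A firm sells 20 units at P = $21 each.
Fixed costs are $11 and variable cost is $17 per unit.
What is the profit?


Total Revenue = P * Q = 21 * 20 = $420
Total Cost = FC + VC*Q = 11 + 17*20 = $351
Profit = TR - TC = 420 - 351 = $69

$69


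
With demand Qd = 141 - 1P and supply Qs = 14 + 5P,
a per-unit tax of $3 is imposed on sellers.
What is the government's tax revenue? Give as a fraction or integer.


With tax on sellers, new supply: Qs' = 14 + 5(P - 3)
= 5P - 1
New equilibrium quantity:
Q_new = 352/3
Tax revenue = tax * Q_new = 3 * 352/3 = 352

352


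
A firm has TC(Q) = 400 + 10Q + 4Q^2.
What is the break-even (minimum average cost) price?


AC(Q) = 400/Q + 10 + 4Q
To minimize: dAC/dQ = -400/Q^2 + 4 = 0
Q^2 = 400/4 = 100
Q* = 10
Min AC = 400/10 + 10 + 4*10
Min AC = 40 + 10 + 40 = 90

90


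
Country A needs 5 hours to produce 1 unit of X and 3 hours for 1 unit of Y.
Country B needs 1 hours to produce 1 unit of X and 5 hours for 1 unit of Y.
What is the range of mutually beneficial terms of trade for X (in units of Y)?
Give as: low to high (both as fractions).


Opportunity cost of X for Country A = hours_X / hours_Y = 5/3 = 5/3 units of Y
Opportunity cost of X for Country B = hours_X / hours_Y = 1/5 = 1/5 units of Y
Terms of trade must be between the two opportunity costs.
Range: 1/5 to 5/3

1/5 to 5/3


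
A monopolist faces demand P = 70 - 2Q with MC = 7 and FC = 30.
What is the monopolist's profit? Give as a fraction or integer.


MR = MC: 70 - 4Q = 7
Q* = 63/4
P* = 70 - 2*63/4 = 77/2
Profit = (P* - MC)*Q* - FC
= (77/2 - 7)*63/4 - 30
= 63/2*63/4 - 30
= 3969/8 - 30 = 3729/8

3729/8


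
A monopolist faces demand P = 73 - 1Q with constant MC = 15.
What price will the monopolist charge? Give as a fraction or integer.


MR = 73 - 2Q
Set MR = MC: 73 - 2Q = 15
Q* = 29
Substitute into demand:
P* = 73 - 1*29 = 44

44


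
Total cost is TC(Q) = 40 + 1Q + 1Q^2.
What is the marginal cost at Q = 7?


MC = dTC/dQ = 1 + 2*1*Q
At Q = 7:
MC = 1 + 2*7
MC = 1 + 14 = 15

15


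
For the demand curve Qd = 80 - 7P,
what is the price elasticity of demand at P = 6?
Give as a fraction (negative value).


dQ/dP = -7
At P = 6: Q = 80 - 7*6 = 38
E = (dQ/dP)(P/Q) = (-7)(6/38) = -21/19

-21/19


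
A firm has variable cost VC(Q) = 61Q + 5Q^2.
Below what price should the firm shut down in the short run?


AVC(Q) = VC(Q)/Q = 61 + 5Q
AVC is increasing in Q, so minimum AVC is at Q -> 0+.
Min AVC = 61
The firm should shut down if P < 61.

61


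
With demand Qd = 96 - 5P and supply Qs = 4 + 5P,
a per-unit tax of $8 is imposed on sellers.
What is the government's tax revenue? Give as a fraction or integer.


With tax on sellers, new supply: Qs' = 4 + 5(P - 8)
= 5P - 36
New equilibrium quantity:
Q_new = 30
Tax revenue = tax * Q_new = 8 * 30 = 240

240


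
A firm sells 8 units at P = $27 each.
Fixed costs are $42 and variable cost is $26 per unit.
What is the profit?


Total Revenue = P * Q = 27 * 8 = $216
Total Cost = FC + VC*Q = 42 + 26*8 = $250
Profit = TR - TC = 216 - 250 = $-34

$-34


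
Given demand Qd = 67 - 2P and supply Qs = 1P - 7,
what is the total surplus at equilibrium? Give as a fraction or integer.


Find equilibrium: 67 - 2P = 1P - 7
67 + 7 = 3P
P* = 74/3 = 74/3
Q* = 1*74/3 - 7 = 53/3
Inverse demand: P = 67/2 - Q/2, so P_max = 67/2
Inverse supply: P = 7 + Q/1, so P_min = 7
CS = (1/2) * 53/3 * (67/2 - 74/3) = 2809/36
PS = (1/2) * 53/3 * (74/3 - 7) = 2809/18
TS = CS + PS = 2809/36 + 2809/18 = 2809/12

2809/12


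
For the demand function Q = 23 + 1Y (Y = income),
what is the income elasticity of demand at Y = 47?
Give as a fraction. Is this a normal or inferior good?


dQ/dY = 1
At Y = 47: Q = 23 + 1*47 = 70
Ey = (dQ/dY)(Y/Q) = 1 * 47 / 70 = 47/70
Since Ey > 0, this is a normal good.

47/70 (normal good)


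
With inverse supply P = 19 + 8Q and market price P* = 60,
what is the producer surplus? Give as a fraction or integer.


Minimum supply price (at Q=0): P_min = 19
Quantity supplied at P* = 60:
Q* = (60 - 19)/8 = 41/8
PS = (1/2) * Q* * (P* - P_min)
PS = (1/2) * 41/8 * (60 - 19)
PS = (1/2) * 41/8 * 41 = 1681/16

1681/16


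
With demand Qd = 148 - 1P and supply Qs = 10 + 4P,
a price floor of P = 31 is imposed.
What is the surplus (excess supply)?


At P = 31:
Qd = 148 - 1*31 = 117
Qs = 10 + 4*31 = 134
Surplus = Qs - Qd = 134 - 117 = 17

17


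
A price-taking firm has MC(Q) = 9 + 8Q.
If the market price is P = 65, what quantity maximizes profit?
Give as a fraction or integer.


In perfect competition, profit is maximized where P = MC.
65 = 9 + 8Q
56 = 8Q
Q* = 56/8 = 7

7


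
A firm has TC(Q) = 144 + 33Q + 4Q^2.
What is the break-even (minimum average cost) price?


AC(Q) = 144/Q + 33 + 4Q
To minimize: dAC/dQ = -144/Q^2 + 4 = 0
Q^2 = 144/4 = 36
Q* = 6
Min AC = 144/6 + 33 + 4*6
Min AC = 24 + 33 + 24 = 81

81


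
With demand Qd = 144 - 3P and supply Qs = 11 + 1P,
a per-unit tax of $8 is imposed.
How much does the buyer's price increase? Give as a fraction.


With a per-unit tax, the buyer's price increase depends on relative slopes.
Supply slope: d = 1, Demand slope: b = 3
Buyer's price increase = d * tax / (b + d)
= 1 * 8 / (3 + 1)
= 8 / 4 = 2

2


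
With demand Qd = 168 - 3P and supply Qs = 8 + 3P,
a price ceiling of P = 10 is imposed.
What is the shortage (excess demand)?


At P = 10:
Qd = 168 - 3*10 = 138
Qs = 8 + 3*10 = 38
Shortage = Qd - Qs = 138 - 38 = 100

100


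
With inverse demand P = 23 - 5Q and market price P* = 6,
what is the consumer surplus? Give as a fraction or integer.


Maximum willingness to pay (at Q=0): P_max = 23
Quantity demanded at P* = 6:
Q* = (23 - 6)/5 = 17/5
CS = (1/2) * Q* * (P_max - P*)
CS = (1/2) * 17/5 * (23 - 6)
CS = (1/2) * 17/5 * 17 = 289/10

289/10


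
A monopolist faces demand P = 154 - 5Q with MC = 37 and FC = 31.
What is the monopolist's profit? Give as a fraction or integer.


MR = MC: 154 - 10Q = 37
Q* = 117/10
P* = 154 - 5*117/10 = 191/2
Profit = (P* - MC)*Q* - FC
= (191/2 - 37)*117/10 - 31
= 117/2*117/10 - 31
= 13689/20 - 31 = 13069/20

13069/20


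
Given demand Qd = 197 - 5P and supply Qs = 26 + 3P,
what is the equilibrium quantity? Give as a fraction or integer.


First find equilibrium price:
197 - 5P = 26 + 3P
P* = 171/8 = 171/8
Then substitute into demand:
Q* = 197 - 5 * 171/8 = 721/8

721/8
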